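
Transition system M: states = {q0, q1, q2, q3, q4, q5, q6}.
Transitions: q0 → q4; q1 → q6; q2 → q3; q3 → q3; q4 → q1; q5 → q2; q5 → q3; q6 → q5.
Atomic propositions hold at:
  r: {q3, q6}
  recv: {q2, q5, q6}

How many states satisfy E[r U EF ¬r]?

6

Sat(¬r) = {q0, q1, q2, q4, q5}
EF ¬r: least fixpoint, start Z0 = {q0, q1, q2, q4, q5}, add states with some successor in Z. Z1 = {q0, q1, q2, q4, q5, q6}; fixed.
Sat(EF ¬r) = {q0, q1, q2, q4, q5, q6}
E[r U EF ¬r]: least fixpoint, start Z0 = Sat(EF ¬r) = {q0, q1, q2, q4, q5, q6}, add states in Sat(r) with some successor in Z. Already a fixed point.
Sat(E[r U EF ¬r]) = {q0, q1, q2, q4, q5, q6}
|Sat(E[r U EF ¬r])| = |{q0, q1, q2, q4, q5, q6}| = 6.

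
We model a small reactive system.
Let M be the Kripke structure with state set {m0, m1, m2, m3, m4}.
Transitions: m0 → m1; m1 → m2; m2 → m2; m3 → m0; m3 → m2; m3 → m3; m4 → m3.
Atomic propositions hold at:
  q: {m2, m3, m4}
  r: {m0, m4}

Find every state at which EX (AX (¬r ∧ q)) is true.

Sat(¬r) = {m1, m2, m3}
Sat(¬r ∧ q) = {m2, m3}
Sat(AX (¬r ∧ q)) = {s : every successor in {m2, m3}} = {m1, m2, m4}
Sat(EX (AX (¬r ∧ q))) = {s : some successor in {m1, m2, m4}} = {m0, m1, m2, m3}

{m0, m1, m2, m3}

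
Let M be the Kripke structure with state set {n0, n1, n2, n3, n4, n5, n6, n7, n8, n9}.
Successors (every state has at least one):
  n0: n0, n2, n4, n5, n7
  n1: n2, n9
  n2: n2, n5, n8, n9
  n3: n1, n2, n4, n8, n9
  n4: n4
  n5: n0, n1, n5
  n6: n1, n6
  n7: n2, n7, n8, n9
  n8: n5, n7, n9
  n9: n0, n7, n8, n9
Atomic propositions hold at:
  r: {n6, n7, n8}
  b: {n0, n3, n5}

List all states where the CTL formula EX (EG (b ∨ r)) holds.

{n0, n2, n3, n5, n6, n7, n8, n9}

Sat(b ∨ r) = {n0, n3, n5, n6, n7, n8}
EG (b ∨ r): greatest fixpoint, start Z0 = {n0, n3, n5, n6, n7, n8}, keep only states in Sat with some successor in Z. Already a fixed point.
Sat(EG (b ∨ r)) = {n0, n3, n5, n6, n7, n8}
Sat(EX (EG (b ∨ r))) = {s : some successor in {n0, n3, n5, n6, n7, n8}} = {n0, n2, n3, n5, n6, n7, n8, n9}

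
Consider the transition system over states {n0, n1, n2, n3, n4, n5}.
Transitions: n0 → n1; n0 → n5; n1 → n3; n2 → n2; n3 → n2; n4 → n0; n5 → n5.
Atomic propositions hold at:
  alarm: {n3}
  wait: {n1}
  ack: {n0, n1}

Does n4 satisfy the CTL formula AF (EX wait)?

Sat(EX wait) = {s : some successor in {n1}} = {n0}
AF (EX wait): least fixpoint, start Z0 = {n0}, add states with every successor in Z. Z1 = {n0, n4}; fixed.
Sat(AF (EX wait)) = {n0, n4}
n4 ∈ Sat(AF (EX wait)) = {n0, n4}, so the formula holds at n4.

Yes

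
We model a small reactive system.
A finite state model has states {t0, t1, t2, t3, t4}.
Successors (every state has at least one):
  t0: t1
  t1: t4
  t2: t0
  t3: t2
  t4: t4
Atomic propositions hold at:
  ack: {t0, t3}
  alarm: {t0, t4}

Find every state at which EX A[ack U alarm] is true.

A[ack U alarm]: least fixpoint, start Z0 = Sat(alarm) = {t0, t4}, add states in Sat(ack) with every successor in Z. Already a fixed point.
Sat(A[ack U alarm]) = {t0, t4}
Sat(EX A[ack U alarm]) = {s : some successor in {t0, t4}} = {t1, t2, t4}

{t1, t2, t4}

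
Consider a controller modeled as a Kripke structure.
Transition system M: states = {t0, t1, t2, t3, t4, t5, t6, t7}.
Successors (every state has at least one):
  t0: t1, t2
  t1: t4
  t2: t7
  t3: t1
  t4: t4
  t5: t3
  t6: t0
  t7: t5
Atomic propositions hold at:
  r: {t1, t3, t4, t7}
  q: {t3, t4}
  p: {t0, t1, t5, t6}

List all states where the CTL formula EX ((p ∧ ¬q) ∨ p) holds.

Sat(¬q) = {t0, t1, t2, t5, t6, t7}
Sat(p ∧ ¬q) = {t0, t1, t5, t6}
Sat((p ∧ ¬q) ∨ p) = {t0, t1, t5, t6}
Sat(EX ((p ∧ ¬q) ∨ p)) = {s : some successor in {t0, t1, t5, t6}} = {t0, t3, t6, t7}

{t0, t3, t6, t7}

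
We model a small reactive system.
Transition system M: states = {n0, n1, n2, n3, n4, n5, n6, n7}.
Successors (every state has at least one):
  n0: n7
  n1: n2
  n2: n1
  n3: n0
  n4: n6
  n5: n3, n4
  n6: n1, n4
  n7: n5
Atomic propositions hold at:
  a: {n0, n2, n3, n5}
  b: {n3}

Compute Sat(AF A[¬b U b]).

Sat(¬b) = {n0, n1, n2, n4, n5, n6, n7}
A[¬b U b]: least fixpoint, start Z0 = Sat(b) = {n3}, add states in Sat(¬b) with every successor in Z. Already a fixed point.
Sat(A[¬b U b]) = {n3}
AF A[¬b U b]: least fixpoint, start Z0 = {n3}, add states with every successor in Z. Already a fixed point.
Sat(AF A[¬b U b]) = {n3}

{n3}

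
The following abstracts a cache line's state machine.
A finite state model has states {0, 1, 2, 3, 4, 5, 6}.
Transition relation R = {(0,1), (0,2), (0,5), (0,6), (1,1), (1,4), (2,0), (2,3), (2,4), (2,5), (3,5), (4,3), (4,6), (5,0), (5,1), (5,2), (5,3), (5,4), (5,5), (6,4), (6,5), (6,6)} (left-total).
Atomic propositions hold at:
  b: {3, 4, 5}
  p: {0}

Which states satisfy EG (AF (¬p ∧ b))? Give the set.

{3, 4, 5}

Sat(¬p) = {1, 2, 3, 4, 5, 6}
Sat(¬p ∧ b) = {3, 4, 5}
AF (¬p ∧ b): least fixpoint, start Z0 = {3, 4, 5}, add states with every successor in Z. Already a fixed point.
Sat(AF (¬p ∧ b)) = {3, 4, 5}
EG (AF (¬p ∧ b)): greatest fixpoint, start Z0 = {3, 4, 5}, keep only states in Sat with some successor in Z. Already a fixed point.
Sat(EG (AF (¬p ∧ b))) = {3, 4, 5}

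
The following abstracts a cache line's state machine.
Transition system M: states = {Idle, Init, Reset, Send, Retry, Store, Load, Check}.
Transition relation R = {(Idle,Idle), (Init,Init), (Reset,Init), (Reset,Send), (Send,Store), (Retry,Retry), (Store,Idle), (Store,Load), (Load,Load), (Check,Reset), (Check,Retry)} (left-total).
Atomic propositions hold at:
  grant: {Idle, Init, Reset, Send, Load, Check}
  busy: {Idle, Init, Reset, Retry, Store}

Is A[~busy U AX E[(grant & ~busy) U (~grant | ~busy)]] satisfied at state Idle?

No

Sat(~busy) = {Send, Load, Check}
Sat(grant & ~busy) = {Send, Load, Check}
Sat(~grant) = {Retry, Store}
Sat(~grant | ~busy) = {Send, Retry, Store, Load, Check}
E[(grant & ~busy) U (~grant | ~busy)]: least fixpoint, start Z0 = Sat((~grant | ~busy)) = {Send, Retry, Store, Load, Check}, add states in Sat(grant & ~busy) with some successor in Z. Already a fixed point.
Sat(E[(grant & ~busy) U (~grant | ~busy)]) = {Send, Retry, Store, Load, Check}
Sat(AX E[(grant & ~busy) U (~grant | ~busy)]) = {s : every successor in {Send, Retry, Store, Load, Check}} = {Send, Retry, Load}
A[~busy U AX E[(grant & ~busy) U (~grant | ~busy)]]: least fixpoint, start Z0 = Sat(AX E[(grant & ~busy) U (~grant | ~busy)]) = {Send, Retry, Load}, add states in Sat(~busy) with every successor in Z. Already a fixed point.
Sat(A[~busy U AX E[(grant & ~busy) U (~grant | ~busy)]]) = {Send, Retry, Load}
Idle ∉ Sat(A[~busy U AX E[(grant & ~busy) U (~grant | ~busy)]]) = {Send, Retry, Load}, so the formula does not hold at Idle.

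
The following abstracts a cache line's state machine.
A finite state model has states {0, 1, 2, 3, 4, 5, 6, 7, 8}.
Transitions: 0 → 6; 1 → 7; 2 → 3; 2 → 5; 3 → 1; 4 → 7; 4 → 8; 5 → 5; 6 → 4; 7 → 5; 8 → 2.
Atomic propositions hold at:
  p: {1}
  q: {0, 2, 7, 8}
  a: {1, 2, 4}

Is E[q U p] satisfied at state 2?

E[q U p]: least fixpoint, start Z0 = Sat(p) = {1}, add states in Sat(q) with some successor in Z. Already a fixed point.
Sat(E[q U p]) = {1}
2 ∉ Sat(E[q U p]) = {1}, so the formula does not hold at 2.

No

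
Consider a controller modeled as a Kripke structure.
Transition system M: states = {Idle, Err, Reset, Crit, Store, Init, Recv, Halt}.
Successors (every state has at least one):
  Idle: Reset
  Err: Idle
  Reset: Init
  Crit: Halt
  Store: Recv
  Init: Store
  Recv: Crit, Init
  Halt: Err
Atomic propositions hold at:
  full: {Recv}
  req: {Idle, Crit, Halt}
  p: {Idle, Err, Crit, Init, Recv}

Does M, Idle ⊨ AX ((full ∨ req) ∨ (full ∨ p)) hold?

No

Sat(full ∨ req) = {Idle, Crit, Recv, Halt}
Sat(full ∨ p) = {Idle, Err, Crit, Init, Recv}
Sat((full ∨ req) ∨ (full ∨ p)) = {Idle, Err, Crit, Init, Recv, Halt}
Sat(AX ((full ∨ req) ∨ (full ∨ p))) = {s : every successor in {Idle, Err, Crit, Init, Recv, Halt}} = {Err, Reset, Crit, Store, Recv, Halt}
Idle ∉ Sat(AX ((full ∨ req) ∨ (full ∨ p))) = {Err, Reset, Crit, Store, Recv, Halt}, so the formula does not hold at Idle.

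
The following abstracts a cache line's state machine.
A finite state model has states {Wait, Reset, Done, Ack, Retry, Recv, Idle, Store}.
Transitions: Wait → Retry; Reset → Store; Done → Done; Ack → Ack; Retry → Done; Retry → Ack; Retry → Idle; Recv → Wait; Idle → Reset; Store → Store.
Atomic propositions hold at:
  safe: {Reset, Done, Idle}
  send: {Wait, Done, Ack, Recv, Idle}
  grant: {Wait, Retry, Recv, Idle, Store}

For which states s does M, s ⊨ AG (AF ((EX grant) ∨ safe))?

Sat(EX grant) = {s : some successor in {Wait, Retry, Recv, Idle, Store}} = {Wait, Reset, Retry, Recv, Store}
Sat((EX grant) ∨ safe) = {Wait, Reset, Done, Retry, Recv, Idle, Store}
AF ((EX grant) ∨ safe): least fixpoint, start Z0 = {Wait, Reset, Done, Retry, Recv, Idle, Store}, add states with every successor in Z. Already a fixed point.
Sat(AF ((EX grant) ∨ safe)) = {Wait, Reset, Done, Retry, Recv, Idle, Store}
AG (AF ((EX grant) ∨ safe)): greatest fixpoint, start Z0 = {Wait, Reset, Done, Retry, Recv, Idle, Store}, keep only states in Sat with every successor in Z. Z1 = {Wait, Reset, Done, Recv, Idle, Store}; Z2 = {Reset, Done, Recv, Idle, Store}; Z3 = {Reset, Done, Idle, Store}; fixed.
Sat(AG (AF ((EX grant) ∨ safe))) = {Reset, Done, Idle, Store}

{Reset, Done, Idle, Store}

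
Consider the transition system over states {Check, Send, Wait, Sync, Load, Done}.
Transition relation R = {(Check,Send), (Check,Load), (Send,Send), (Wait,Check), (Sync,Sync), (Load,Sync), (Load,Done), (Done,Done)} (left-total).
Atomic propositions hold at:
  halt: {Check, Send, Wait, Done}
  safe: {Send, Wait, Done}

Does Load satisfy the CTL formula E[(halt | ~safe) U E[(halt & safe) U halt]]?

Yes

Sat(~safe) = {Check, Sync, Load}
Sat(halt | ~safe) = {Check, Send, Wait, Sync, Load, Done}
Sat(halt & safe) = {Send, Wait, Done}
E[(halt & safe) U halt]: least fixpoint, start Z0 = Sat(halt) = {Check, Send, Wait, Done}, add states in Sat(halt & safe) with some successor in Z. Already a fixed point.
Sat(E[(halt & safe) U halt]) = {Check, Send, Wait, Done}
E[(halt | ~safe) U E[(halt & safe) U halt]]: least fixpoint, start Z0 = Sat(E[(halt & safe) U halt]) = {Check, Send, Wait, Done}, add states in Sat(halt | ~safe) with some successor in Z. Z1 = {Check, Send, Wait, Load, Done}; fixed.
Sat(E[(halt | ~safe) U E[(halt & safe) U halt]]) = {Check, Send, Wait, Load, Done}
Load ∈ Sat(E[(halt | ~safe) U E[(halt & safe) U halt]]) = {Check, Send, Wait, Load, Done}, so the formula holds at Load.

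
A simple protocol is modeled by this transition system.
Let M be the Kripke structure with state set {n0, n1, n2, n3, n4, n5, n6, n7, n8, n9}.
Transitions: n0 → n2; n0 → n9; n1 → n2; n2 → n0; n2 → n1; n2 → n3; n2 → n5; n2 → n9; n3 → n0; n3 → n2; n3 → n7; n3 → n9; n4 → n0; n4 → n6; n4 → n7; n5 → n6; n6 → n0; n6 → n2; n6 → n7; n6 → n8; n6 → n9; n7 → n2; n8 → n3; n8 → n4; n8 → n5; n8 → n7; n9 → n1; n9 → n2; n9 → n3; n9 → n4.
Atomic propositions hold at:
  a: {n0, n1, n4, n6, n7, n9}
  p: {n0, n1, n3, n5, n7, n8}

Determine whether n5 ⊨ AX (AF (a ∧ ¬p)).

Sat(¬p) = {n2, n4, n6, n9}
Sat(a ∧ ¬p) = {n4, n6, n9}
AF (a ∧ ¬p): least fixpoint, start Z0 = {n4, n6, n9}, add states with every successor in Z. Z1 = {n4, n5, n6, n9}; fixed.
Sat(AF (a ∧ ¬p)) = {n4, n5, n6, n9}
Sat(AX (AF (a ∧ ¬p))) = {s : every successor in {n4, n5, n6, n9}} = {n5}
n5 ∈ Sat(AX (AF (a ∧ ¬p))) = {n5}, so the formula holds at n5.

Yes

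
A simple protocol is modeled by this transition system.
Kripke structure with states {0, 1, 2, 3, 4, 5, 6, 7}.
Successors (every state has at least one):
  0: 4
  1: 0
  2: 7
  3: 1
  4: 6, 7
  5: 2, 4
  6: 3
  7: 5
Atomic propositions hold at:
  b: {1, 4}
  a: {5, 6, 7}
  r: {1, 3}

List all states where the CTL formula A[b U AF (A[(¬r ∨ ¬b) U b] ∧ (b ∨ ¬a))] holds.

Sat(¬r) = {0, 2, 4, 5, 6, 7}
Sat(¬b) = {0, 2, 3, 5, 6, 7}
Sat(¬r ∨ ¬b) = {0, 2, 3, 4, 5, 6, 7}
A[(¬r ∨ ¬b) U b]: least fixpoint, start Z0 = Sat(b) = {1, 4}, add states in Sat(¬r ∨ ¬b) with every successor in Z. Z1 = {0, 1, 3, 4}; Z2 = {0, 1, 3, 4, 6}; fixed.
Sat(A[(¬r ∨ ¬b) U b]) = {0, 1, 3, 4, 6}
Sat(¬a) = {0, 1, 2, 3, 4}
Sat(b ∨ ¬a) = {0, 1, 2, 3, 4}
Sat(A[(¬r ∨ ¬b) U b] ∧ (b ∨ ¬a)) = {0, 1, 3, 4}
AF (A[(¬r ∨ ¬b) U b] ∧ (b ∨ ¬a)): least fixpoint, start Z0 = {0, 1, 3, 4}, add states with every successor in Z. Z1 = {0, 1, 3, 4, 6}; fixed.
Sat(AF (A[(¬r ∨ ¬b) U b] ∧ (b ∨ ¬a))) = {0, 1, 3, 4, 6}
A[b U AF (A[(¬r ∨ ¬b) U b] ∧ (b ∨ ¬a))]: least fixpoint, start Z0 = Sat(AF (A[(¬r ∨ ¬b) U b] ∧ (b ∨ ¬a))) = {0, 1, 3, 4, 6}, add states in Sat(b) with every successor in Z. Already a fixed point.
Sat(A[b U AF (A[(¬r ∨ ¬b) U b] ∧ (b ∨ ¬a))]) = {0, 1, 3, 4, 6}

{0, 1, 3, 4, 6}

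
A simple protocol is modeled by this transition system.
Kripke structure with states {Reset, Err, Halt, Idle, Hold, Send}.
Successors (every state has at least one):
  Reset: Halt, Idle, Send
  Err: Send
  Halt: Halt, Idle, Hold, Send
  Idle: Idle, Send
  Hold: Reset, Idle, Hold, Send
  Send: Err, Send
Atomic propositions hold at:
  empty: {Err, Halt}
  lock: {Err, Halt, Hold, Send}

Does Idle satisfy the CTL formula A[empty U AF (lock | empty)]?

No

Sat(lock | empty) = {Err, Halt, Hold, Send}
AF (lock | empty): least fixpoint, start Z0 = {Err, Halt, Hold, Send}, add states with every successor in Z. Already a fixed point.
Sat(AF (lock | empty)) = {Err, Halt, Hold, Send}
A[empty U AF (lock | empty)]: least fixpoint, start Z0 = Sat(AF (lock | empty)) = {Err, Halt, Hold, Send}, add states in Sat(empty) with every successor in Z. Already a fixed point.
Sat(A[empty U AF (lock | empty)]) = {Err, Halt, Hold, Send}
Idle ∉ Sat(A[empty U AF (lock | empty)]) = {Err, Halt, Hold, Send}, so the formula does not hold at Idle.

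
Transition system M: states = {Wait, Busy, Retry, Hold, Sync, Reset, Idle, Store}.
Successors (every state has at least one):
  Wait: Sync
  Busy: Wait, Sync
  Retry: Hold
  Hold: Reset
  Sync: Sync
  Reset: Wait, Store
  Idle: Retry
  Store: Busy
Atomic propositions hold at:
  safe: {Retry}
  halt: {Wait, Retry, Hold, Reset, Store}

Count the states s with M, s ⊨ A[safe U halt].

A[safe U halt]: least fixpoint, start Z0 = Sat(halt) = {Wait, Retry, Hold, Reset, Store}, add states in Sat(safe) with every successor in Z. Already a fixed point.
Sat(A[safe U halt]) = {Wait, Retry, Hold, Reset, Store}
|Sat(A[safe U halt])| = |{Wait, Retry, Hold, Reset, Store}| = 5.

5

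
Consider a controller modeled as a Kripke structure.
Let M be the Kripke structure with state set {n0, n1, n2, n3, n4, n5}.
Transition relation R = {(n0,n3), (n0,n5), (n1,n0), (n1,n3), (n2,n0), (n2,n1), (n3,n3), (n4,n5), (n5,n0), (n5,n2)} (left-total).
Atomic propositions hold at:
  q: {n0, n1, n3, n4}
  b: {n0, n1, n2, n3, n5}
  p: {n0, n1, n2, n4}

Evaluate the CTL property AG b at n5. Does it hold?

AG b: greatest fixpoint, start Z0 = {n0, n1, n2, n3, n5}, keep only states in Sat with every successor in Z. Already a fixed point.
Sat(AG b) = {n0, n1, n2, n3, n5}
n5 ∈ Sat(AG b) = {n0, n1, n2, n3, n5}, so the formula holds at n5.

Yes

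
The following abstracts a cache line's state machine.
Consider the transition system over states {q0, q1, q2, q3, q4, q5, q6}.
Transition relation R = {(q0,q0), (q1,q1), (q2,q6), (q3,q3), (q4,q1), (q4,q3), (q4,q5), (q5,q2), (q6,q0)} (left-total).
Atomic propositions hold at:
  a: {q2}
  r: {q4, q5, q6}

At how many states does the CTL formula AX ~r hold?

5

Sat(~r) = {q0, q1, q2, q3}
Sat(AX ~r) = {s : every successor in {q0, q1, q2, q3}} = {q0, q1, q3, q5, q6}
|Sat(AX ~r)| = |{q0, q1, q3, q5, q6}| = 5.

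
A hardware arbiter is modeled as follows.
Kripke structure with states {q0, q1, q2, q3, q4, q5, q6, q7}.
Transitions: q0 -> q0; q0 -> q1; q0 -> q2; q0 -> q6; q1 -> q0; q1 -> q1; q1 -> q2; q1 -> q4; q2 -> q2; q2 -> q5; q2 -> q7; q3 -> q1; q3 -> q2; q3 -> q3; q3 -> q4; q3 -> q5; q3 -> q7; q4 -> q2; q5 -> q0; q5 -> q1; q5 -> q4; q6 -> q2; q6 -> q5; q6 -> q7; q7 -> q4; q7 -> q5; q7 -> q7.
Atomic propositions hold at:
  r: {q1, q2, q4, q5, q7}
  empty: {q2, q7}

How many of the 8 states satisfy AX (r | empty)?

Sat(r | empty) = {q1, q2, q4, q5, q7}
Sat(AX (r | empty)) = {s : every successor in {q1, q2, q4, q5, q7}} = {q2, q4, q6, q7}
|Sat(AX (r | empty))| = |{q2, q4, q6, q7}| = 4.

4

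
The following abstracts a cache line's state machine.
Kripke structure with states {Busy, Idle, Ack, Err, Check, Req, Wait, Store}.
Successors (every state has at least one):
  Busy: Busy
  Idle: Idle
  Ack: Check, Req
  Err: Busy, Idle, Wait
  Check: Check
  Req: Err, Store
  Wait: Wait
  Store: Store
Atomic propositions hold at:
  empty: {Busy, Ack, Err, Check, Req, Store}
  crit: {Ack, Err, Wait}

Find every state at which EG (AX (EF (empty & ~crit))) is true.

Sat(~crit) = {Busy, Idle, Check, Req, Store}
Sat(empty & ~crit) = {Busy, Check, Req, Store}
EF (empty & ~crit): least fixpoint, start Z0 = {Busy, Check, Req, Store}, add states with some successor in Z. Z1 = {Busy, Ack, Err, Check, Req, Store}; fixed.
Sat(EF (empty & ~crit)) = {Busy, Ack, Err, Check, Req, Store}
Sat(AX (EF (empty & ~crit))) = {s : every successor in {Busy, Ack, Err, Check, Req, Store}} = {Busy, Ack, Check, Req, Store}
EG (AX (EF (empty & ~crit))): greatest fixpoint, start Z0 = {Busy, Ack, Check, Req, Store}, keep only states in Sat with some successor in Z. Already a fixed point.
Sat(EG (AX (EF (empty & ~crit)))) = {Busy, Ack, Check, Req, Store}

{Busy, Ack, Check, Req, Store}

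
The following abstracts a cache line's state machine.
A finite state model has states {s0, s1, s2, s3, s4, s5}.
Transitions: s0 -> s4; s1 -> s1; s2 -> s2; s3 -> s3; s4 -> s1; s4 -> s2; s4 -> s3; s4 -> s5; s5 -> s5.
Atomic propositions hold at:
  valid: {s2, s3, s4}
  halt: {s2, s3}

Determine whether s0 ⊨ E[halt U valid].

No

E[halt U valid]: least fixpoint, start Z0 = Sat(valid) = {s2, s3, s4}, add states in Sat(halt) with some successor in Z. Already a fixed point.
Sat(E[halt U valid]) = {s2, s3, s4}
s0 ∉ Sat(E[halt U valid]) = {s2, s3, s4}, so the formula does not hold at s0.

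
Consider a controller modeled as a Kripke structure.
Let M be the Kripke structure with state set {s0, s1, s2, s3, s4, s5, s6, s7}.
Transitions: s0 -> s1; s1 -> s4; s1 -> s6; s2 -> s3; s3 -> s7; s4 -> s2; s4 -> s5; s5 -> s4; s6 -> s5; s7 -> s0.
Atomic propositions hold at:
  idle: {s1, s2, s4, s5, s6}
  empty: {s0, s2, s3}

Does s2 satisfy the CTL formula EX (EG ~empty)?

Sat(~empty) = {s1, s4, s5, s6, s7}
EG ~empty: greatest fixpoint, start Z0 = {s1, s4, s5, s6, s7}, keep only states in Sat with some successor in Z. Z1 = {s1, s4, s5, s6}; fixed.
Sat(EG ~empty) = {s1, s4, s5, s6}
Sat(EX (EG ~empty)) = {s : some successor in {s1, s4, s5, s6}} = {s0, s1, s4, s5, s6}
s2 ∉ Sat(EX (EG ~empty)) = {s0, s1, s4, s5, s6}, so the formula does not hold at s2.

No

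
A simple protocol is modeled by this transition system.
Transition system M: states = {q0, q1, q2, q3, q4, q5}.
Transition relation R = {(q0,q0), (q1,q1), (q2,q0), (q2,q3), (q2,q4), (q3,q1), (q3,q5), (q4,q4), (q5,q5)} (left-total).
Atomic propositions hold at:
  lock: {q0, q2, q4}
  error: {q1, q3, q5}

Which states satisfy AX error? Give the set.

{q1, q3, q5}

Sat(AX error) = {s : every successor in {q1, q3, q5}} = {q1, q3, q5}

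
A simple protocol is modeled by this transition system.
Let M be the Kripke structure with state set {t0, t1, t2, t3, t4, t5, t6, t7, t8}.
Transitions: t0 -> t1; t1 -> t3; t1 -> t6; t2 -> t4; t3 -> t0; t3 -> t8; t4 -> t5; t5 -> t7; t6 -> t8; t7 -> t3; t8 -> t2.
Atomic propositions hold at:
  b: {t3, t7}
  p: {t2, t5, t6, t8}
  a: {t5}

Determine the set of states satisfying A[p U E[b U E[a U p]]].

{t2, t3, t5, t6, t7, t8}

E[a U p]: least fixpoint, start Z0 = Sat(p) = {t2, t5, t6, t8}, add states in Sat(a) with some successor in Z. Already a fixed point.
Sat(E[a U p]) = {t2, t5, t6, t8}
E[b U E[a U p]]: least fixpoint, start Z0 = Sat(E[a U p]) = {t2, t5, t6, t8}, add states in Sat(b) with some successor in Z. Z1 = {t2, t3, t5, t6, t8}; Z2 = {t2, t3, t5, t6, t7, t8}; fixed.
Sat(E[b U E[a U p]]) = {t2, t3, t5, t6, t7, t8}
A[p U E[b U E[a U p]]]: least fixpoint, start Z0 = Sat(E[b U E[a U p]]) = {t2, t3, t5, t6, t7, t8}, add states in Sat(p) with every successor in Z. Already a fixed point.
Sat(A[p U E[b U E[a U p]]]) = {t2, t3, t5, t6, t7, t8}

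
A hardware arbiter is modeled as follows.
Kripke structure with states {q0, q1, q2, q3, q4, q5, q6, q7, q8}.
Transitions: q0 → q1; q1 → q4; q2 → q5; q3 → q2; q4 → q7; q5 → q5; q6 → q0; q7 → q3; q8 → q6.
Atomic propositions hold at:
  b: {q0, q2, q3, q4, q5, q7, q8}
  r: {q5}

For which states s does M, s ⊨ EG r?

EG r: greatest fixpoint, start Z0 = {q5}, keep only states in Sat with some successor in Z. Already a fixed point.
Sat(EG r) = {q5}

{q5}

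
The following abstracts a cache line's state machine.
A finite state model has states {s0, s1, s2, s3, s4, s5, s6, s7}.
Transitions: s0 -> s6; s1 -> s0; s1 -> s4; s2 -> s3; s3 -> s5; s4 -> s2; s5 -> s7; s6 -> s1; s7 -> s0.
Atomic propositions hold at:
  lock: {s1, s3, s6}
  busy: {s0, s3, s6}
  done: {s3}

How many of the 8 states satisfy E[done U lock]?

3

E[done U lock]: least fixpoint, start Z0 = Sat(lock) = {s1, s3, s6}, add states in Sat(done) with some successor in Z. Already a fixed point.
Sat(E[done U lock]) = {s1, s3, s6}
|Sat(E[done U lock])| = |{s1, s3, s6}| = 3.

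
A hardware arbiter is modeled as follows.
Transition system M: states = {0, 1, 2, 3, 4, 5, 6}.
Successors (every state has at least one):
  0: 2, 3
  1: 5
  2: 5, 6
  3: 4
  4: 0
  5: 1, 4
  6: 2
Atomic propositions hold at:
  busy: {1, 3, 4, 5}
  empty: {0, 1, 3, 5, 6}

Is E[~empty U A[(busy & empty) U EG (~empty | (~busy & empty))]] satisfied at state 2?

Yes

Sat(~empty) = {2, 4}
Sat(busy & empty) = {1, 3, 5}
Sat(~busy) = {0, 2, 6}
Sat(~busy & empty) = {0, 6}
Sat(~empty | (~busy & empty)) = {0, 2, 4, 6}
EG (~empty | (~busy & empty)): greatest fixpoint, start Z0 = {0, 2, 4, 6}, keep only states in Sat with some successor in Z. Already a fixed point.
Sat(EG (~empty | (~busy & empty))) = {0, 2, 4, 6}
A[(busy & empty) U EG (~empty | (~busy & empty))]: least fixpoint, start Z0 = Sat(EG (~empty | (~busy & empty))) = {0, 2, 4, 6}, add states in Sat(busy & empty) with every successor in Z. Z1 = {0, 2, 3, 4, 6}; fixed.
Sat(A[(busy & empty) U EG (~empty | (~busy & empty))]) = {0, 2, 3, 4, 6}
E[~empty U A[(busy & empty) U EG (~empty | (~busy & empty))]]: least fixpoint, start Z0 = Sat(A[(busy & empty) U EG (~empty | (~busy & empty))]) = {0, 2, 3, 4, 6}, add states in Sat(~empty) with some successor in Z. Already a fixed point.
Sat(E[~empty U A[(busy & empty) U EG (~empty | (~busy & empty))]]) = {0, 2, 3, 4, 6}
2 ∈ Sat(E[~empty U A[(busy & empty) U EG (~empty | (~busy & empty))]]) = {0, 2, 3, 4, 6}, so the formula holds at 2.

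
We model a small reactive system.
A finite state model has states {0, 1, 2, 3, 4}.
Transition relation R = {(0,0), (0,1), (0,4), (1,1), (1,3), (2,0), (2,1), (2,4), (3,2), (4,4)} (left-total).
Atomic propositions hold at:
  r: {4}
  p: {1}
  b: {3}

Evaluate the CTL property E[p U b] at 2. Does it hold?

E[p U b]: least fixpoint, start Z0 = Sat(b) = {3}, add states in Sat(p) with some successor in Z. Z1 = {1, 3}; fixed.
Sat(E[p U b]) = {1, 3}
2 ∉ Sat(E[p U b]) = {1, 3}, so the formula does not hold at 2.

No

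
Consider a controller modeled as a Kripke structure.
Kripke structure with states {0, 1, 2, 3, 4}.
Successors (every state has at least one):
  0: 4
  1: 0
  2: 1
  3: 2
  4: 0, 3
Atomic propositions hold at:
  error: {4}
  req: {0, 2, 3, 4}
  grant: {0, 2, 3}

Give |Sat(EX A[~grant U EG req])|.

4

Sat(~grant) = {1, 4}
EG req: greatest fixpoint, start Z0 = {0, 2, 3, 4}, keep only states in Sat with some successor in Z. Z1 = {0, 3, 4}; Z2 = {0, 4}; fixed.
Sat(EG req) = {0, 4}
A[~grant U EG req]: least fixpoint, start Z0 = Sat(EG req) = {0, 4}, add states in Sat(~grant) with every successor in Z. Z1 = {0, 1, 4}; fixed.
Sat(A[~grant U EG req]) = {0, 1, 4}
Sat(EX A[~grant U EG req]) = {s : some successor in {0, 1, 4}} = {0, 1, 2, 4}
|Sat(EX A[~grant U EG req])| = |{0, 1, 2, 4}| = 4.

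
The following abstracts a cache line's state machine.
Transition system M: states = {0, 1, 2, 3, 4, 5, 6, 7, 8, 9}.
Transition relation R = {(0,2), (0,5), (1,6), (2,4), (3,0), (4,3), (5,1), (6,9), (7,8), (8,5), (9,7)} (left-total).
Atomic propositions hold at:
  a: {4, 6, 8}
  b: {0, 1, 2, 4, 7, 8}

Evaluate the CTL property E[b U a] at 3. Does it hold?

No

E[b U a]: least fixpoint, start Z0 = Sat(a) = {4, 6, 8}, add states in Sat(b) with some successor in Z. Z1 = {1, 2, 4, 6, 7, 8}; Z2 = {0, 1, 2, 4, 6, 7, 8}; fixed.
Sat(E[b U a]) = {0, 1, 2, 4, 6, 7, 8}
3 ∉ Sat(E[b U a]) = {0, 1, 2, 4, 6, 7, 8}, so the formula does not hold at 3.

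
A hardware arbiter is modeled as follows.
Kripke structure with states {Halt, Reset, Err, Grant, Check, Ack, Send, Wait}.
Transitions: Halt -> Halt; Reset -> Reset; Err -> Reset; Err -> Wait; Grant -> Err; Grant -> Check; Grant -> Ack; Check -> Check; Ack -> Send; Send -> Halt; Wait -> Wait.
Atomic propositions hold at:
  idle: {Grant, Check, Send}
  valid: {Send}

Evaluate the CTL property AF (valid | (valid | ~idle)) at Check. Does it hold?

Sat(~idle) = {Halt, Reset, Err, Ack, Wait}
Sat(valid | ~idle) = {Halt, Reset, Err, Ack, Send, Wait}
Sat(valid | (valid | ~idle)) = {Halt, Reset, Err, Ack, Send, Wait}
AF (valid | (valid | ~idle)): least fixpoint, start Z0 = {Halt, Reset, Err, Ack, Send, Wait}, add states with every successor in Z. Already a fixed point.
Sat(AF (valid | (valid | ~idle))) = {Halt, Reset, Err, Ack, Send, Wait}
Check ∉ Sat(AF (valid | (valid | ~idle))) = {Halt, Reset, Err, Ack, Send, Wait}, so the formula does not hold at Check.

No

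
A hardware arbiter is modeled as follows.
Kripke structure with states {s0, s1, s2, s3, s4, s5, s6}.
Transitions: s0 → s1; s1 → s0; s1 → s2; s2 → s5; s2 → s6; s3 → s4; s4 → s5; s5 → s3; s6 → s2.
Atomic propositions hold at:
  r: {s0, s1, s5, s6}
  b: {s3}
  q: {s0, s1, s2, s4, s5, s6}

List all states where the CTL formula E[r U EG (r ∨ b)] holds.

Sat(r ∨ b) = {s0, s1, s3, s5, s6}
EG (r ∨ b): greatest fixpoint, start Z0 = {s0, s1, s3, s5, s6}, keep only states in Sat with some successor in Z. Z1 = {s0, s1, s5}; Z2 = {s0, s1}; fixed.
Sat(EG (r ∨ b)) = {s0, s1}
E[r U EG (r ∨ b)]: least fixpoint, start Z0 = Sat(EG (r ∨ b)) = {s0, s1}, add states in Sat(r) with some successor in Z. Already a fixed point.
Sat(E[r U EG (r ∨ b)]) = {s0, s1}

{s0, s1}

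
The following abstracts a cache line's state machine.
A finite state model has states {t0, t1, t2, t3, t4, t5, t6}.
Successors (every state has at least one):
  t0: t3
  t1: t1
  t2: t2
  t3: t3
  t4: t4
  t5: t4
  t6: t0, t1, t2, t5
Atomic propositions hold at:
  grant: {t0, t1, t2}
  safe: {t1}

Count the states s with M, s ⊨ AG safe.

1

AG safe: greatest fixpoint, start Z0 = {t1}, keep only states in Sat with every successor in Z. Already a fixed point.
Sat(AG safe) = {t1}
|Sat(AG safe)| = |{t1}| = 1.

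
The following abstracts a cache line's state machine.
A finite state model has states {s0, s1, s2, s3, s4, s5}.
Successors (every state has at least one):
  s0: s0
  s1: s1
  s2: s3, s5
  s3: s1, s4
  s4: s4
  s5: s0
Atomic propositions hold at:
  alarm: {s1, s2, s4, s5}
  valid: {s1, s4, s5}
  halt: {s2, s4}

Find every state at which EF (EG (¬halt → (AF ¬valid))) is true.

{s0, s2, s3, s4, s5}

Sat(¬halt) = {s0, s1, s3, s5}
Sat(¬valid) = {s0, s2, s3}
AF ¬valid: least fixpoint, start Z0 = {s0, s2, s3}, add states with every successor in Z. Z1 = {s0, s2, s3, s5}; fixed.
Sat(AF ¬valid) = {s0, s2, s3, s5}
Sat(¬halt → (AF ¬valid)) = {s0, s2, s3, s4, s5}
EG (¬halt → (AF ¬valid)): greatest fixpoint, start Z0 = {s0, s2, s3, s4, s5}, keep only states in Sat with some successor in Z. Already a fixed point.
Sat(EG (¬halt → (AF ¬valid))) = {s0, s2, s3, s4, s5}
EF (EG (¬halt → (AF ¬valid))): least fixpoint, start Z0 = {s0, s2, s3, s4, s5}, add states with some successor in Z. Already a fixed point.
Sat(EF (EG (¬halt → (AF ¬valid)))) = {s0, s2, s3, s4, s5}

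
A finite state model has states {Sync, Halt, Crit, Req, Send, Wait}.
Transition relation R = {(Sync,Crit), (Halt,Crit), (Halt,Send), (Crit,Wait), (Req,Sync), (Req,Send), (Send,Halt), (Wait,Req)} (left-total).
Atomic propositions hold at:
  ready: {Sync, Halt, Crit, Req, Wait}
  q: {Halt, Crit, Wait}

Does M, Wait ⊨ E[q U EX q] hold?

Sat(EX q) = {s : some successor in {Halt, Crit, Wait}} = {Sync, Halt, Crit, Send}
E[q U EX q]: least fixpoint, start Z0 = Sat(EX q) = {Sync, Halt, Crit, Send}, add states in Sat(q) with some successor in Z. Already a fixed point.
Sat(E[q U EX q]) = {Sync, Halt, Crit, Send}
Wait ∉ Sat(E[q U EX q]) = {Sync, Halt, Crit, Send}, so the formula does not hold at Wait.

No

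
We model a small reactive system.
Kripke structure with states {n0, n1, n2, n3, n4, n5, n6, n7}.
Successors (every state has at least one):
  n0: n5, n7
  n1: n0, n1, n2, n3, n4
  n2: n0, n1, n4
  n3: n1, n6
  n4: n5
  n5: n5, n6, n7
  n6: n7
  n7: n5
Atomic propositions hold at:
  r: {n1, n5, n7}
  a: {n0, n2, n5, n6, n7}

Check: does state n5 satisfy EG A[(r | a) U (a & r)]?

Sat(r | a) = {n0, n1, n2, n5, n6, n7}
Sat(a & r) = {n5, n7}
A[(r | a) U (a & r)]: least fixpoint, start Z0 = Sat((a & r)) = {n5, n7}, add states in Sat(r | a) with every successor in Z. Z1 = {n0, n5, n6, n7}; fixed.
Sat(A[(r | a) U (a & r)]) = {n0, n5, n6, n7}
EG A[(r | a) U (a & r)]: greatest fixpoint, start Z0 = {n0, n5, n6, n7}, keep only states in Sat with some successor in Z. Already a fixed point.
Sat(EG A[(r | a) U (a & r)]) = {n0, n5, n6, n7}
n5 ∈ Sat(EG A[(r | a) U (a & r)]) = {n0, n5, n6, n7}, so the formula holds at n5.

Yes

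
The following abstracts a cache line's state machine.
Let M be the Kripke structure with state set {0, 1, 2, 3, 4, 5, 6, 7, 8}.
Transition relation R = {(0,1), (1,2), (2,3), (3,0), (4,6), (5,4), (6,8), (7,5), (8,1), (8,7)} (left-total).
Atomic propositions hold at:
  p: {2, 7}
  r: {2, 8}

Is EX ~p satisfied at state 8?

Yes

Sat(~p) = {0, 1, 3, 4, 5, 6, 8}
Sat(EX ~p) = {s : some successor in {0, 1, 3, 4, 5, 6, 8}} = {0, 2, 3, 4, 5, 6, 7, 8}
8 ∈ Sat(EX ~p) = {0, 2, 3, 4, 5, 6, 7, 8}, so the formula holds at 8.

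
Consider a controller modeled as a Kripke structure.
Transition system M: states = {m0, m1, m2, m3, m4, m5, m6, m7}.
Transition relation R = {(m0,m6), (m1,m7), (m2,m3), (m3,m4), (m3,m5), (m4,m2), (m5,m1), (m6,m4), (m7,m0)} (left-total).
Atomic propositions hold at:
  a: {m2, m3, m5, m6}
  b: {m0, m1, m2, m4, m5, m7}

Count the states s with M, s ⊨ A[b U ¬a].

5

Sat(¬a) = {m0, m1, m4, m7}
A[b U ¬a]: least fixpoint, start Z0 = Sat(¬a) = {m0, m1, m4, m7}, add states in Sat(b) with every successor in Z. Z1 = {m0, m1, m4, m5, m7}; fixed.
Sat(A[b U ¬a]) = {m0, m1, m4, m5, m7}
|Sat(A[b U ¬a])| = |{m0, m1, m4, m5, m7}| = 5.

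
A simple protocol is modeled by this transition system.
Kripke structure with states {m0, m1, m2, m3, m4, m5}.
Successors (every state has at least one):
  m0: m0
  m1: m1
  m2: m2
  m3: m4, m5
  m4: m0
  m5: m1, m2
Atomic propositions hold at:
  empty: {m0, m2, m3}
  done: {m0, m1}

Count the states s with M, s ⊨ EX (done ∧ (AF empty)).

AF empty: least fixpoint, start Z0 = {m0, m2, m3}, add states with every successor in Z. Z1 = {m0, m2, m3, m4}; fixed.
Sat(AF empty) = {m0, m2, m3, m4}
Sat(done ∧ (AF empty)) = {m0}
Sat(EX (done ∧ (AF empty))) = {s : some successor in {m0}} = {m0, m4}
|Sat(EX (done ∧ (AF empty)))| = |{m0, m4}| = 2.

2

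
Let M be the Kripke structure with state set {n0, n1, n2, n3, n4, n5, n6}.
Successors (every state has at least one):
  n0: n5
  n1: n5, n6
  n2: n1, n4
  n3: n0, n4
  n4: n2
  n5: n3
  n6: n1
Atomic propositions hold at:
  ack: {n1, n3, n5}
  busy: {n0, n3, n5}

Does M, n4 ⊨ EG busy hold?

No

EG busy: greatest fixpoint, start Z0 = {n0, n3, n5}, keep only states in Sat with some successor in Z. Already a fixed point.
Sat(EG busy) = {n0, n3, n5}
n4 ∉ Sat(EG busy) = {n0, n3, n5}, so the formula does not hold at n4.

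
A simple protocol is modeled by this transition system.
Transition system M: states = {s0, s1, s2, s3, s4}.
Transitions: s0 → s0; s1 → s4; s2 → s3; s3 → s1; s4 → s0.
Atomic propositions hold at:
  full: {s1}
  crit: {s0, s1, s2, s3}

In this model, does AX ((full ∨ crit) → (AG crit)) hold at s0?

Sat(full ∨ crit) = {s0, s1, s2, s3}
AG crit: greatest fixpoint, start Z0 = {s0, s1, s2, s3}, keep only states in Sat with every successor in Z. Z1 = {s0, s2, s3}; Z2 = {s0, s2}; Z3 = {s0}; fixed.
Sat(AG crit) = {s0}
Sat((full ∨ crit) → (AG crit)) = {s0, s4}
Sat(AX ((full ∨ crit) → (AG crit))) = {s : every successor in {s0, s4}} = {s0, s1, s4}
s0 ∈ Sat(AX ((full ∨ crit) → (AG crit))) = {s0, s1, s4}, so the formula holds at s0.

Yes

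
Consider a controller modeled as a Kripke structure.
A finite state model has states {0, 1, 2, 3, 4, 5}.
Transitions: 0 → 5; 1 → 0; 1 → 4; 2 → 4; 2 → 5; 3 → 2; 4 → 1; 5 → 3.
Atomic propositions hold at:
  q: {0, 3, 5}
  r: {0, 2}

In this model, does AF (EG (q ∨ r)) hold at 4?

Sat(q ∨ r) = {0, 2, 3, 5}
EG (q ∨ r): greatest fixpoint, start Z0 = {0, 2, 3, 5}, keep only states in Sat with some successor in Z. Already a fixed point.
Sat(EG (q ∨ r)) = {0, 2, 3, 5}
AF (EG (q ∨ r)): least fixpoint, start Z0 = {0, 2, 3, 5}, add states with every successor in Z. Already a fixed point.
Sat(AF (EG (q ∨ r))) = {0, 2, 3, 5}
4 ∉ Sat(AF (EG (q ∨ r))) = {0, 2, 3, 5}, so the formula does not hold at 4.

No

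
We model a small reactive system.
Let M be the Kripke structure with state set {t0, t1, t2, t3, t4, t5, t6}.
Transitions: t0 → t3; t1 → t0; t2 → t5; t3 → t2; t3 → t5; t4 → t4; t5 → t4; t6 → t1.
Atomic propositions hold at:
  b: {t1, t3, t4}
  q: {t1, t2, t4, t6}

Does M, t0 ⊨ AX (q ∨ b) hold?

Yes

Sat(q ∨ b) = {t1, t2, t3, t4, t6}
Sat(AX (q ∨ b)) = {s : every successor in {t1, t2, t3, t4, t6}} = {t0, t4, t5, t6}
t0 ∈ Sat(AX (q ∨ b)) = {t0, t4, t5, t6}, so the formula holds at t0.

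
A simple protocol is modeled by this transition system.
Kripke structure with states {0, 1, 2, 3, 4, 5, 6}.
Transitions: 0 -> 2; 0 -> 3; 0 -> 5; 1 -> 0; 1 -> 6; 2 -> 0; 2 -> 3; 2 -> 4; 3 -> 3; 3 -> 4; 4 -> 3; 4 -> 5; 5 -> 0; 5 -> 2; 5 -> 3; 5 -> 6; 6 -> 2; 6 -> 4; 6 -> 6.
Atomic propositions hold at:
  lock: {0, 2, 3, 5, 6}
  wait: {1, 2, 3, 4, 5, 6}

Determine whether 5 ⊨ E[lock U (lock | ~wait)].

Yes

Sat(~wait) = {0}
Sat(lock | ~wait) = {0, 2, 3, 5, 6}
E[lock U (lock | ~wait)]: least fixpoint, start Z0 = Sat((lock | ~wait)) = {0, 2, 3, 5, 6}, add states in Sat(lock) with some successor in Z. Already a fixed point.
Sat(E[lock U (lock | ~wait)]) = {0, 2, 3, 5, 6}
5 ∈ Sat(E[lock U (lock | ~wait)]) = {0, 2, 3, 5, 6}, so the formula holds at 5.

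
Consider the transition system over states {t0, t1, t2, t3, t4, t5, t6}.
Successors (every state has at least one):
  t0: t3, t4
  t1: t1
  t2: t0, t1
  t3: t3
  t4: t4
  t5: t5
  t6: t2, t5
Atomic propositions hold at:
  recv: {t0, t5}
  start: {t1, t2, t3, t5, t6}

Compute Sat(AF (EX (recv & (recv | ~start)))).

Sat(~start) = {t0, t4}
Sat(recv | ~start) = {t0, t4, t5}
Sat(recv & (recv | ~start)) = {t0, t5}
Sat(EX (recv & (recv | ~start))) = {s : some successor in {t0, t5}} = {t2, t5, t6}
AF (EX (recv & (recv | ~start))): least fixpoint, start Z0 = {t2, t5, t6}, add states with every successor in Z. Already a fixed point.
Sat(AF (EX (recv & (recv | ~start)))) = {t2, t5, t6}

{t2, t5, t6}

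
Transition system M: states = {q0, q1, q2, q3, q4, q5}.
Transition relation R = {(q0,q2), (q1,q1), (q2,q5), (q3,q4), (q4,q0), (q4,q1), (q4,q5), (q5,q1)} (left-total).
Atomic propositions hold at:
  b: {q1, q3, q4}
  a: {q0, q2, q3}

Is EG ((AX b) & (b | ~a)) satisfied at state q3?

No

Sat(AX b) = {s : every successor in {q1, q3, q4}} = {q1, q3, q5}
Sat(~a) = {q1, q4, q5}
Sat(b | ~a) = {q1, q3, q4, q5}
Sat((AX b) & (b | ~a)) = {q1, q3, q5}
EG ((AX b) & (b | ~a)): greatest fixpoint, start Z0 = {q1, q3, q5}, keep only states in Sat with some successor in Z. Z1 = {q1, q5}; fixed.
Sat(EG ((AX b) & (b | ~a))) = {q1, q5}
q3 ∉ Sat(EG ((AX b) & (b | ~a))) = {q1, q5}, so the formula does not hold at q3.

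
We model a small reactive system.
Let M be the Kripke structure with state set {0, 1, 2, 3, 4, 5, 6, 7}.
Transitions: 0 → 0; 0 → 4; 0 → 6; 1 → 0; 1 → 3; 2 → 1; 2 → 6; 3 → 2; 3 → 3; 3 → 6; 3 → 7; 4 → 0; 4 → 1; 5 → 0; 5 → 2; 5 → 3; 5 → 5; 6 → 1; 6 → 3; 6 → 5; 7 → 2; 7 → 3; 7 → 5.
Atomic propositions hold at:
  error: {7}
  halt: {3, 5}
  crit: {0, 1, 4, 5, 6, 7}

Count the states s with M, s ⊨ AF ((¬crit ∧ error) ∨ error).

Sat(¬crit) = {2, 3}
Sat(¬crit ∧ error) = ∅
Sat((¬crit ∧ error) ∨ error) = {7}
AF ((¬crit ∧ error) ∨ error): least fixpoint, start Z0 = {7}, add states with every successor in Z. Already a fixed point.
Sat(AF ((¬crit ∧ error) ∨ error)) = {7}
|Sat(AF ((¬crit ∧ error) ∨ error))| = |{7}| = 1.

1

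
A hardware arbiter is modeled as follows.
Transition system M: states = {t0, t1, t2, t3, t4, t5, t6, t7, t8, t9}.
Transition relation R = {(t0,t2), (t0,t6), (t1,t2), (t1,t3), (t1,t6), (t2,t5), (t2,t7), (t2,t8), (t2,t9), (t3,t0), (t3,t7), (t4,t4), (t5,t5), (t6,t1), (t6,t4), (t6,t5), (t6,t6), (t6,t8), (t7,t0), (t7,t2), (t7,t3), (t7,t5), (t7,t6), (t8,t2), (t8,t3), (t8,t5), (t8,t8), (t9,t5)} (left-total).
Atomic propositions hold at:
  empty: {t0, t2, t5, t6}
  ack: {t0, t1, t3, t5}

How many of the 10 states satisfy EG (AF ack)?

AF ack: least fixpoint, start Z0 = {t0, t1, t3, t5}, add states with every successor in Z. Z1 = {t0, t1, t3, t5, t9}; fixed.
Sat(AF ack) = {t0, t1, t3, t5, t9}
EG (AF ack): greatest fixpoint, start Z0 = {t0, t1, t3, t5, t9}, keep only states in Sat with some successor in Z. Z1 = {t1, t3, t5, t9}; Z2 = {t1, t5, t9}; Z3 = {t5, t9}; fixed.
Sat(EG (AF ack)) = {t5, t9}
|Sat(EG (AF ack))| = |{t5, t9}| = 2.

2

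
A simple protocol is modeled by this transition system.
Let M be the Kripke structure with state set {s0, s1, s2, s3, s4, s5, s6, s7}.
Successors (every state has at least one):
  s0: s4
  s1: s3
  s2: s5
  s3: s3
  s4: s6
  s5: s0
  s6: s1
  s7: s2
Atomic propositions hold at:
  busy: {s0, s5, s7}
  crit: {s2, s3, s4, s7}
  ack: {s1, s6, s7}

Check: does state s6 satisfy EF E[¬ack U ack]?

Sat(¬ack) = {s0, s2, s3, s4, s5}
E[¬ack U ack]: least fixpoint, start Z0 = Sat(ack) = {s1, s6, s7}, add states in Sat(¬ack) with some successor in Z. Z1 = {s1, s4, s6, s7}; Z2 = {s0, s1, s4, s6, s7}; Z3 = {s0, s1, s4, s5, s6, s7}; Z4 = {s0, s1, s2, s4, s5, s6, s7}; fixed.
Sat(E[¬ack U ack]) = {s0, s1, s2, s4, s5, s6, s7}
EF E[¬ack U ack]: least fixpoint, start Z0 = {s0, s1, s2, s4, s5, s6, s7}, add states with some successor in Z. Already a fixed point.
Sat(EF E[¬ack U ack]) = {s0, s1, s2, s4, s5, s6, s7}
s6 ∈ Sat(EF E[¬ack U ack]) = {s0, s1, s2, s4, s5, s6, s7}, so the formula holds at s6.

Yes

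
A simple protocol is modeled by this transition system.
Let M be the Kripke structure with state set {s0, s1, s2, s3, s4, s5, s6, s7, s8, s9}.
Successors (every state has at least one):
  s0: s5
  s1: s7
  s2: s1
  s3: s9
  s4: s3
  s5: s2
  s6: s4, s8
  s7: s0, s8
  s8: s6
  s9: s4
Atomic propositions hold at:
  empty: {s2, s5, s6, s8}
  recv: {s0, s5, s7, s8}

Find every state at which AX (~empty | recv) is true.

Sat(~empty) = {s0, s1, s3, s4, s7, s9}
Sat(~empty | recv) = {s0, s1, s3, s4, s5, s7, s8, s9}
Sat(AX (~empty | recv)) = {s : every successor in {s0, s1, s3, s4, s5, s7, s8, s9}} = {s0, s1, s2, s3, s4, s6, s7, s9}

{s0, s1, s2, s3, s4, s6, s7, s9}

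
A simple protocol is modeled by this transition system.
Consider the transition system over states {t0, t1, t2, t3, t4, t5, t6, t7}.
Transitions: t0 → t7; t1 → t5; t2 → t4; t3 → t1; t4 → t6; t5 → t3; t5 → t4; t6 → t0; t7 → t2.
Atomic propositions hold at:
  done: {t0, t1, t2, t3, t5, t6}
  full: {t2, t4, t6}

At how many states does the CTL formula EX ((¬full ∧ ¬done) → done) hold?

7

Sat(¬full) = {t0, t1, t3, t5, t7}
Sat(¬done) = {t4, t7}
Sat(¬full ∧ ¬done) = {t7}
Sat((¬full ∧ ¬done) → done) = {t0, t1, t2, t3, t4, t5, t6}
Sat(EX ((¬full ∧ ¬done) → done)) = {s : some successor in {t0, t1, t2, t3, t4, t5, t6}} = {t1, t2, t3, t4, t5, t6, t7}
|Sat(EX ((¬full ∧ ¬done) → done))| = |{t1, t2, t3, t4, t5, t6, t7}| = 7.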